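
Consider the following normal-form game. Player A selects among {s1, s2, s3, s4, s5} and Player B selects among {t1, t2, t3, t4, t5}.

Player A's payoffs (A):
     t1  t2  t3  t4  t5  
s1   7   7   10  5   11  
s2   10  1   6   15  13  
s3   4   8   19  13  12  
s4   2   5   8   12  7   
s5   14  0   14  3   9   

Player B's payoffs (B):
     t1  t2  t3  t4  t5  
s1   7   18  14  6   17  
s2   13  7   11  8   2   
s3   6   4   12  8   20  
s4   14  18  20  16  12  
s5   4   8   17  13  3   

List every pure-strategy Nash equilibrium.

None

A profile is a Nash equilibrium when each player is best-responding to the other.
Player A's best responses — vs t1: s5 (payoff 14); vs t2: s3 (payoff 8); vs t3: s3 (payoff 19); vs t4: s2 (payoff 15); vs t5: s2 (payoff 13).
Player B's best responses — vs s1: t2 (payoff 18); vs s2: t1 (payoff 13); vs s3: t5 (payoff 20); vs s4: t3 (payoff 20); vs s5: t3 (payoff 17).
No cell has both players best-responding. For instance, Player A's best reply to t2 is s3, but against s3 Player B prefers t5 over t2.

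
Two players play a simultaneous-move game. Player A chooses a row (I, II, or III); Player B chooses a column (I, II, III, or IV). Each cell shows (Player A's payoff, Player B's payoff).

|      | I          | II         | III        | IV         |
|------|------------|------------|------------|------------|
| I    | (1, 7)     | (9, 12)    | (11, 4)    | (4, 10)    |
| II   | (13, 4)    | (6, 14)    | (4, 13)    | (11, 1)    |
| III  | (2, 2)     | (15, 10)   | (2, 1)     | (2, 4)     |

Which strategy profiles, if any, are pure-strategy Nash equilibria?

(III, II)

Find each player's best response to every opponent strategy; NE are the intersections.
Player A's best responses — vs I: II (payoff 13); vs II: III (payoff 15); vs III: I (payoff 11); vs IV: II (payoff 11).
Player B's best responses — vs I: II (payoff 12); vs II: II (payoff 14); vs III: II (payoff 10).
The only mutual best response is (III, II); neither player gains by switching there.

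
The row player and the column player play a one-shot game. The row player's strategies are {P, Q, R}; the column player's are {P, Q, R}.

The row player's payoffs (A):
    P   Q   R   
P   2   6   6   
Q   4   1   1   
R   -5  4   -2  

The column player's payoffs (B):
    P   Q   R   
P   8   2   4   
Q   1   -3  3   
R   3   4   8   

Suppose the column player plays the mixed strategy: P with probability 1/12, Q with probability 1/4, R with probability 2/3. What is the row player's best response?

Compute the row player's expected payoff from each pure strategy against the given mix.
P: (1/12)·2 + (1/4)·6 + (2/3)·6 = 17/3
Q: (1/12)·4 + (1/4)·1 + (2/3)·1 = 5/4
R: (1/12)·(-5) + (1/4)·4 + (2/3)·(-2) = -3/4
Highest expected payoff is 17/3, from P.

P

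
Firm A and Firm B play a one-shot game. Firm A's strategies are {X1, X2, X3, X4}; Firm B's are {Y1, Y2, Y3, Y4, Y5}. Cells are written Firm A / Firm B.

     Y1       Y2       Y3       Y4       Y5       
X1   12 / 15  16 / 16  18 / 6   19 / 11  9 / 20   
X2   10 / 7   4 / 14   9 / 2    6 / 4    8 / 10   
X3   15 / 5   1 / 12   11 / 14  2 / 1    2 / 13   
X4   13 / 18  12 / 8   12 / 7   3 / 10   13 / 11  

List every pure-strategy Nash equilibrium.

A profile is a Nash equilibrium when each player is best-responding to the other.
Firm A's best responses — vs Y1: X3 (payoff 15); vs Y2: X1 (payoff 16); vs Y3: X1 (payoff 18); vs Y4: X1 (payoff 19); vs Y5: X4 (payoff 13).
Firm B's best responses — vs X1: Y5 (payoff 20); vs X2: Y2 (payoff 14); vs X3: Y3 (payoff 14); vs X4: Y1 (payoff 18).
No cell has both players best-responding. For instance, Firm A's best reply to Y2 is X1, but against X1 Firm B prefers Y5 over Y2.

None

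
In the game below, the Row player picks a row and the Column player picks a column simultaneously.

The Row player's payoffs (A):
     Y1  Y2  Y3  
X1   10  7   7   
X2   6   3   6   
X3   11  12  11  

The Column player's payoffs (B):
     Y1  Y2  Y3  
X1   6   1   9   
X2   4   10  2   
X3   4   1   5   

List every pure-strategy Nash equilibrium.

Check mutual best responses: a cell is a NE iff neither player can gain by unilaterally deviating.
The Row player's best responses — vs Y1: X3 (payoff 11); vs Y2: X3 (payoff 12); vs Y3: X3 (payoff 11).
The Column player's best responses — vs X1: Y3 (payoff 9); vs X2: Y2 (payoff 10); vs X3: Y3 (payoff 5).
The only mutual best response is (X3, Y3); neither player gains by switching there.

(X3, Y3)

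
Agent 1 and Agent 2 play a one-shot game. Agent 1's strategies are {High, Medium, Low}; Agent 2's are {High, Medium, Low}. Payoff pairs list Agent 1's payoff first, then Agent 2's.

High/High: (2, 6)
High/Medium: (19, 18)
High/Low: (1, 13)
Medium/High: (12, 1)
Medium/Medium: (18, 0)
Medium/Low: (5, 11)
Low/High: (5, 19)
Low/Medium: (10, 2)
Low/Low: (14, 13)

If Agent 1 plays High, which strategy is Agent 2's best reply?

Medium

With Agent 1 fixed at High, Agent 2's payoffs are: High → 6, Medium → 18, Low → 13.
The maximum is 18, achieved by Medium.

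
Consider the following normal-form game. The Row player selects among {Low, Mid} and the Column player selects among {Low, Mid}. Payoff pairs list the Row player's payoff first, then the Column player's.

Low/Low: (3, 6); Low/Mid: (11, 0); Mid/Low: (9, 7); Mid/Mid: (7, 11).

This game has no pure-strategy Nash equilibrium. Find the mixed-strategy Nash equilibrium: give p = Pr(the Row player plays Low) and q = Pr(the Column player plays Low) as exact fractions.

p = 2/5, q = 2/5

Each player's mixing probability is pinned down by making the *other* player indifferent.
The Column player indifferent between Low and Mid: p·6 + (1−p)·7 = p·0 + (1−p)·11 ⟹ 7 + (-1)p = 11 + (-11)p ⟹ p = 2/5.
The Row player indifferent between Low and Mid: q·3 + (1−q)·11 = q·9 + (1−q)·7 ⟹ 11 + (-8)q = 7 + 2q ⟹ q = 2/5.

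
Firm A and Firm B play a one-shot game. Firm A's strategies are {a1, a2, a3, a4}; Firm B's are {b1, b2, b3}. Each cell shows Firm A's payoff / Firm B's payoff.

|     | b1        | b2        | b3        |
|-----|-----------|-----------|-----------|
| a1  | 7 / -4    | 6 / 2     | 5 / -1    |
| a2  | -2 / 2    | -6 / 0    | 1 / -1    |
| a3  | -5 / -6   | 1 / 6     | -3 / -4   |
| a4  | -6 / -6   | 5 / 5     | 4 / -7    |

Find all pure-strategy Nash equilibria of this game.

(a1, b2)

Find each player's best response to every opponent strategy; NE are the intersections.
Firm A's best responses — vs b1: a1 (payoff 7); vs b2: a1 (payoff 6); vs b3: a1 (payoff 5).
Firm B's best responses — vs a1: b2 (payoff 2); vs a2: b1 (payoff 2); vs a3: b2 (payoff 6); vs a4: b2 (payoff 5).
The only mutual best response is (a1, b2); neither player gains by switching there.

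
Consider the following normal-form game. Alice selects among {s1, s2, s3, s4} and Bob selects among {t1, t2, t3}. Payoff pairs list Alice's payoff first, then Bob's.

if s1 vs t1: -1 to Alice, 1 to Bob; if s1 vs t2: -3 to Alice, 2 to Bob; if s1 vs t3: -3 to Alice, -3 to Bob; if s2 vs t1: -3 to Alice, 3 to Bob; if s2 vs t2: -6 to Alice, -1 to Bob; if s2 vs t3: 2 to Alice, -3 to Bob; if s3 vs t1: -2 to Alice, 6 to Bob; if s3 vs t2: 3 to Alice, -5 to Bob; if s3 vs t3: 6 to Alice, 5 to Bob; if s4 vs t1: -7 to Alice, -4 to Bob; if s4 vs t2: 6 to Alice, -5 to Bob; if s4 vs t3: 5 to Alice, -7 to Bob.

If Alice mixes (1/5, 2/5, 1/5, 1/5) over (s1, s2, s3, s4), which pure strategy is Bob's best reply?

t1

Compute Bob's expected payoff from each pure strategy against the given mix.
t1: (1/5)·1 + (2/5)·3 + (1/5)·6 + (1/5)·(-4) = 9/5
t2: (1/5)·2 + (2/5)·(-1) + (1/5)·(-5) + (1/5)·(-5) = -2
t3: (1/5)·(-3) + (2/5)·(-3) + (1/5)·5 + (1/5)·(-7) = -11/5
Highest expected payoff is 9/5, from t1.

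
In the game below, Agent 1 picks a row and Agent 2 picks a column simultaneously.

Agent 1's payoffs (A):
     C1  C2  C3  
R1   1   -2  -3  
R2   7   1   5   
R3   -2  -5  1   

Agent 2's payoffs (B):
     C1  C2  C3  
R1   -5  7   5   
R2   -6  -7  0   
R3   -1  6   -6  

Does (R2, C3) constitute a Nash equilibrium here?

Yes

Holding Agent 2 at C3: Agent 1 gets 5 from R2, versus -3 from R1, 1 from R3. No profitable deviation for Agent 1.
Holding Agent 1 at R2: Agent 2 gets 0 from C3, versus -6 from C1, -7 from C2. No profitable deviation for Agent 2 either.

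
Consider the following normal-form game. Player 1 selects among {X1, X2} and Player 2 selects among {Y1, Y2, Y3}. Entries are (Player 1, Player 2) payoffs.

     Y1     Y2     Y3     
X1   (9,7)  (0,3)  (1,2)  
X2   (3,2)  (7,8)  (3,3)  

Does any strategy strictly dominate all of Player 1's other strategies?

No strictly dominant strategy

A strategy is strictly dominant if it gives Player 1 a strictly higher payoff than every other strategy, against every choice by the opponent.
X1 is not dominant: against Y2, X2 gives 7 > 0.
X2 is not dominant: against Y1, X1 gives 9 > 3.
No single strategy is best against every opponent action.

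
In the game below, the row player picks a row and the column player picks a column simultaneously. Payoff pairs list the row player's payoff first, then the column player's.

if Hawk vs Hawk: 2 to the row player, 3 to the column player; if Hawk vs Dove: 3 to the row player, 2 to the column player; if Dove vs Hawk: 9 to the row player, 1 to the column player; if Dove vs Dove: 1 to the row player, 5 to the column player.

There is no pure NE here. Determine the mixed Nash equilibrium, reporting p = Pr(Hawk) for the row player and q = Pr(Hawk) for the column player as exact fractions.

p = 4/5, q = 2/9

Each player's mixing probability is pinned down by making the *other* player indifferent.
The column player indifferent between Hawk and Dove: p·3 + (1−p)·1 = p·2 + (1−p)·5 ⟹ 1 + 2p = 5 + (-3)p ⟹ p = 4/5.
The row player indifferent between Hawk and Dove: q·2 + (1−q)·3 = q·9 + (1−q)·1 ⟹ 3 + (-1)q = 1 + 8q ⟹ q = 2/9.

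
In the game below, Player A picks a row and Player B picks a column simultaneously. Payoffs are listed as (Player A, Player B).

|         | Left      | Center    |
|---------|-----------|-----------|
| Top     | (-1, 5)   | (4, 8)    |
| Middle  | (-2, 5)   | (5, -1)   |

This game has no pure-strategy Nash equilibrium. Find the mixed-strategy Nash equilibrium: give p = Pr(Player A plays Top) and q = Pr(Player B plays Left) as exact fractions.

p = 2/3, q = 1/2

In a mixed NE each player is indifferent between their pure strategies, so the opponent's mix sets the indifference.
Player B indifferent between Left and Center: p·5 + (1−p)·5 = p·8 + (1−p)·(-1) ⟹ 5 + 0p = (-1) + 9p ⟹ p = 2/3.
Player A indifferent between Top and Middle: q·(-1) + (1−q)·4 = q·(-2) + (1−q)·5 ⟹ 4 + (-5)q = 5 + (-7)q ⟹ q = 1/2.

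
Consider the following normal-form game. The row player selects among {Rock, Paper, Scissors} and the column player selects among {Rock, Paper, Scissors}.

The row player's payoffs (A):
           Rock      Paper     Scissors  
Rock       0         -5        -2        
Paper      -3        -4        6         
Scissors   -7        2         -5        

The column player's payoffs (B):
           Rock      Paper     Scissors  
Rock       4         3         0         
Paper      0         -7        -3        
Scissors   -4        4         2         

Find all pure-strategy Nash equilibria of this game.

Find each player's best response to every opponent strategy; NE are the intersections.
The row player's best responses — vs Rock: Rock (payoff 0); vs Paper: Scissors (payoff 2); vs Scissors: Paper (payoff 6).
The column player's best responses — vs Rock: Rock (payoff 4); vs Paper: Rock (payoff 0); vs Scissors: Paper (payoff 4).
Mutual best responses occur at (Rock, Rock) and (Scissors, Paper); at each, neither player gains by switching.

(Rock, Rock) and (Scissors, Paper)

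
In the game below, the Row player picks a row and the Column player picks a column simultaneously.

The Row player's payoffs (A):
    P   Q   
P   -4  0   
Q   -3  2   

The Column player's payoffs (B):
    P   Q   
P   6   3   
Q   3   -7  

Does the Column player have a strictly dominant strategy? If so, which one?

Check whether one of the Column player's strategies beats all alternatives regardless of what the opponent does.
P strictly dominates: vs P: 6 > 3; vs Q: 3 > -7.

P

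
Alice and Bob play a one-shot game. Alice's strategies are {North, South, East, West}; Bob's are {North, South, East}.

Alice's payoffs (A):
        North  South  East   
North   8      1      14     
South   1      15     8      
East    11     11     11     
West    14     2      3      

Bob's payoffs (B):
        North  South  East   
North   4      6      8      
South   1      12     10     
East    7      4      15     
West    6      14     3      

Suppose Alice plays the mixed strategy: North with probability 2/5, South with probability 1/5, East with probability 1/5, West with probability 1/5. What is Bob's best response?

Bob's best reply maximizes expected payoff against the mix.
North: (2/5)·4 + (1/5)·1 + (1/5)·7 + (1/5)·6 = 22/5
South: (2/5)·6 + (1/5)·12 + (1/5)·4 + (1/5)·14 = 42/5
East: (2/5)·8 + (1/5)·10 + (1/5)·15 + (1/5)·3 = 44/5
Highest expected payoff is 44/5, from East.

East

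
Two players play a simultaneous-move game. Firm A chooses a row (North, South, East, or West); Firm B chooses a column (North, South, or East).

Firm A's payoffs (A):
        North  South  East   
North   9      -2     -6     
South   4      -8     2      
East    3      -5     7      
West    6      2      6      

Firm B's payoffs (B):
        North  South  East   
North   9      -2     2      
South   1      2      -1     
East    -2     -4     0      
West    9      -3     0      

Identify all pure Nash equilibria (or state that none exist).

Check mutual best responses: a cell is a NE iff neither player can gain by unilaterally deviating.
Firm A's best responses — vs North: North (payoff 9); vs South: West (payoff 2); vs East: East (payoff 7).
Firm B's best responses — vs North: North (payoff 9); vs South: South (payoff 2); vs East: East (payoff 0); vs West: North (payoff 9).
Mutual best responses occur at (North, North) and (East, East); at each, neither player gains by switching.

(North, North) and (East, East)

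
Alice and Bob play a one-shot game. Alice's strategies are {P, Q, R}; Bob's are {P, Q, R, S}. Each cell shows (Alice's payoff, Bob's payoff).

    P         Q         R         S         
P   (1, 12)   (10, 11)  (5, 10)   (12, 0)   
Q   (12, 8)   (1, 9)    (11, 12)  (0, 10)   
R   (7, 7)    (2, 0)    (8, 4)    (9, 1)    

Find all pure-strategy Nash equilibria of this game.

A profile is a Nash equilibrium when each player is best-responding to the other.
Alice's best responses — vs P: Q (payoff 12); vs Q: P (payoff 10); vs R: Q (payoff 11); vs S: P (payoff 12).
Bob's best responses — vs P: P (payoff 12); vs Q: R (payoff 12); vs R: P (payoff 7).
The only mutual best response is (Q, R); neither player gains by switching there.

(Q, R)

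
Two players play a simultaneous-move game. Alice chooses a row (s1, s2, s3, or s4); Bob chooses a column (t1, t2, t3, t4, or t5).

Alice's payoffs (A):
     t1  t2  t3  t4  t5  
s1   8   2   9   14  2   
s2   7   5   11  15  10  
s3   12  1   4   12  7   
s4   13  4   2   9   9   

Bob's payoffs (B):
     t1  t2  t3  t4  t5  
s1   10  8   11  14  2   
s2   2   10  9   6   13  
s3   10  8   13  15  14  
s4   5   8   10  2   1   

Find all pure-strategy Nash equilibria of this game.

(s2, t5)

A profile is a Nash equilibrium when each player is best-responding to the other.
Alice's best responses — vs t1: s4 (payoff 13); vs t2: s2 (payoff 5); vs t3: s2 (payoff 11); vs t4: s2 (payoff 15); vs t5: s2 (payoff 10).
Bob's best responses — vs s1: t4 (payoff 14); vs s2: t5 (payoff 13); vs s3: t4 (payoff 15); vs s4: t3 (payoff 10).
The only mutual best response is (s2, t5); neither player gains by switching there.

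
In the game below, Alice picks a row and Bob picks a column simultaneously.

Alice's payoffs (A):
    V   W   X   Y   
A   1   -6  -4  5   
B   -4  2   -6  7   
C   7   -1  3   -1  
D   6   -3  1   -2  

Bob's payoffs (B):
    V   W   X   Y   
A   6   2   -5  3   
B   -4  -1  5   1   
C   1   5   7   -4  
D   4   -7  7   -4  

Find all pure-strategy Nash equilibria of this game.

(C, X)

Check mutual best responses: a cell is a NE iff neither player can gain by unilaterally deviating.
Alice's best responses — vs V: C (payoff 7); vs W: B (payoff 2); vs X: C (payoff 3); vs Y: B (payoff 7).
Bob's best responses — vs A: V (payoff 6); vs B: X (payoff 5); vs C: X (payoff 7); vs D: X (payoff 7).
The only mutual best response is (C, X); neither player gains by switching there.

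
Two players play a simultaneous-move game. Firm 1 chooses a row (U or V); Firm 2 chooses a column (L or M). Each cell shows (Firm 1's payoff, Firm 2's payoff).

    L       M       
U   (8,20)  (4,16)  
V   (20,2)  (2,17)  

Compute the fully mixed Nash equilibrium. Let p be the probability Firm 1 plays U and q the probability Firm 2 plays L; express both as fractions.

Each player's mixing probability is pinned down by making the *other* player indifferent.
Firm 2 indifferent between L and M: p·20 + (1−p)·2 = p·16 + (1−p)·17 ⟹ 2 + 18p = 17 + (-1)p ⟹ p = 15/19.
Firm 1 indifferent between U and V: q·8 + (1−q)·4 = q·20 + (1−q)·2 ⟹ 4 + 4q = 2 + 18q ⟹ q = 1/7.

p = 15/19, q = 1/7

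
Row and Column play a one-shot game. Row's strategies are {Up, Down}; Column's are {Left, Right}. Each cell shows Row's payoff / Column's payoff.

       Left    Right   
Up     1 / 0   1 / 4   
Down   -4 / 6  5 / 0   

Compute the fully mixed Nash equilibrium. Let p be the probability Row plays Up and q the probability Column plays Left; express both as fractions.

In a mixed NE each player is indifferent between their pure strategies, so the opponent's mix sets the indifference.
Column indifferent between Left and Right: p·0 + (1−p)·6 = p·4 + (1−p)·0 ⟹ 6 + (-6)p = 0 + 4p ⟹ p = 3/5.
Row indifferent between Up and Down: q·1 + (1−q)·1 = q·(-4) + (1−q)·5 ⟹ 1 + 0q = 5 + (-9)q ⟹ q = 4/9.

p = 3/5, q = 4/9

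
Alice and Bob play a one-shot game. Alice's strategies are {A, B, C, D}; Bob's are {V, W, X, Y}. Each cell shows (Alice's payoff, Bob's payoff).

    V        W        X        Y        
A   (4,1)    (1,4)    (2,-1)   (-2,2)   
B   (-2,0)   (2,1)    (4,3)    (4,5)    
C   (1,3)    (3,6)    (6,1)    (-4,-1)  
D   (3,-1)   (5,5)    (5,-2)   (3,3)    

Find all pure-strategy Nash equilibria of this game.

A profile is a Nash equilibrium when each player is best-responding to the other.
Alice's best responses — vs V: A (payoff 4); vs W: D (payoff 5); vs X: C (payoff 6); vs Y: B (payoff 4).
Bob's best responses — vs A: W (payoff 4); vs B: Y (payoff 5); vs C: W (payoff 6); vs D: W (payoff 5).
Mutual best responses occur at (B, Y) and (D, W); at each, neither player gains by switching.

(B, Y) and (D, W)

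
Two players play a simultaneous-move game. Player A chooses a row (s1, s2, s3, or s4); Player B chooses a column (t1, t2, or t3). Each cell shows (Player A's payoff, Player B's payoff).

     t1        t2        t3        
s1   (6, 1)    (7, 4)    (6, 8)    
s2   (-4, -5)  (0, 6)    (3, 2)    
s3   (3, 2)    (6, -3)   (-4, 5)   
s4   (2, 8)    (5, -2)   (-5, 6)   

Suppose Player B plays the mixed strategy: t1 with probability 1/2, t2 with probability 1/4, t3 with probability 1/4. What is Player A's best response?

s1

Compute Player A's expected payoff from each pure strategy against the given mix.
s1: (1/2)·6 + (1/4)·7 + (1/4)·6 = 25/4
s2: (1/2)·(-4) + (1/4)·0 + (1/4)·3 = -5/4
s3: (1/2)·3 + (1/4)·6 + (1/4)·(-4) = 2
s4: (1/2)·2 + (1/4)·5 + (1/4)·(-5) = 1
Highest expected payoff is 25/4, from s1.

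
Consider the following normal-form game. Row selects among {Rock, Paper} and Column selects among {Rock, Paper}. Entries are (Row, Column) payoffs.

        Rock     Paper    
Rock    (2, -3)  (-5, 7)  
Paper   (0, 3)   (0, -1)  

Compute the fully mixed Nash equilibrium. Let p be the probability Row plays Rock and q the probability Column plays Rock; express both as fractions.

p = 2/7, q = 5/7

Each player's mixing probability is pinned down by making the *other* player indifferent.
Column indifferent between Rock and Paper: p·(-3) + (1−p)·3 = p·7 + (1−p)·(-1) ⟹ 3 + (-6)p = (-1) + 8p ⟹ p = 2/7.
Row indifferent between Rock and Paper: q·2 + (1−q)·(-5) = q·0 + (1−q)·0 ⟹ (-5) + 7q = 0 + 0q ⟹ q = 5/7.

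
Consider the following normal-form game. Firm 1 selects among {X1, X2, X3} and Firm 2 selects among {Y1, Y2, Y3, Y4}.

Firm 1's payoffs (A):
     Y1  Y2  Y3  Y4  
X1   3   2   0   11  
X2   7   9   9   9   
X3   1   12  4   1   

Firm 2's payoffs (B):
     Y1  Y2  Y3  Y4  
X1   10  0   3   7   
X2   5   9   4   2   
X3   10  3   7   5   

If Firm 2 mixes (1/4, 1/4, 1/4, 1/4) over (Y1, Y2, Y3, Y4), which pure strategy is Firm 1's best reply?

Compute Firm 1's expected payoff from each pure strategy against the given mix.
X1: (1/4)·3 + (1/4)·2 + (1/4)·0 + (1/4)·11 = 4
X2: (1/4)·7 + (1/4)·9 + (1/4)·9 + (1/4)·9 = 17/2
X3: (1/4)·1 + (1/4)·12 + (1/4)·4 + (1/4)·1 = 9/2
Highest expected payoff is 17/2, from X2.

X2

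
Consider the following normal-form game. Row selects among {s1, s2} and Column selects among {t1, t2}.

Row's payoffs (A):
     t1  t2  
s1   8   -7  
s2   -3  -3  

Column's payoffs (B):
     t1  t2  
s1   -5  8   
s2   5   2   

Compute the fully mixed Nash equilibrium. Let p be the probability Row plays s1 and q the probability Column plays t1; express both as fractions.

Each player's mixing probability is pinned down by making the *other* player indifferent.
Column indifferent between t1 and t2: p·(-5) + (1−p)·5 = p·8 + (1−p)·2 ⟹ 5 + (-10)p = 2 + 6p ⟹ p = 3/16.
Row indifferent between s1 and s2: q·8 + (1−q)·(-7) = q·(-3) + (1−q)·(-3) ⟹ (-7) + 15q = (-3) + 0q ⟹ q = 4/15.

p = 3/16, q = 4/15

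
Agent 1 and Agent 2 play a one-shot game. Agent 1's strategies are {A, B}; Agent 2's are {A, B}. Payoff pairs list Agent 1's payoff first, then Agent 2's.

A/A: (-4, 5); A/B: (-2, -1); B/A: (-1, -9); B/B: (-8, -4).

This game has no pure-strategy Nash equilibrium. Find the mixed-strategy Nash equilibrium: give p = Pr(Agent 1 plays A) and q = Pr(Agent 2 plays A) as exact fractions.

Each player's mixing probability is pinned down by making the *other* player indifferent.
Agent 2 indifferent between A and B: p·5 + (1−p)·(-9) = p·(-1) + (1−p)·(-4) ⟹ (-9) + 14p = (-4) + 3p ⟹ p = 5/11.
Agent 1 indifferent between A and B: q·(-4) + (1−q)·(-2) = q·(-1) + (1−q)·(-8) ⟹ (-2) + (-2)q = (-8) + 7q ⟹ q = 2/3.

p = 5/11, q = 2/3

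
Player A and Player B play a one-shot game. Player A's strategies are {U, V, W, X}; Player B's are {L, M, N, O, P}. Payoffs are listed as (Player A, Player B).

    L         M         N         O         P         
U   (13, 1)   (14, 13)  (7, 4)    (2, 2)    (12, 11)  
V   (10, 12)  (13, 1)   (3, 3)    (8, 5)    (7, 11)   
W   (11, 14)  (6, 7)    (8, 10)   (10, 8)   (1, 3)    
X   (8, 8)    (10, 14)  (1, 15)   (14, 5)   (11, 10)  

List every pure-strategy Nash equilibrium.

(U, M)

A profile is a Nash equilibrium when each player is best-responding to the other.
Player A's best responses — vs L: U (payoff 13); vs M: U (payoff 14); vs N: W (payoff 8); vs O: X (payoff 14); vs P: U (payoff 12).
Player B's best responses — vs U: M (payoff 13); vs V: L (payoff 12); vs W: L (payoff 14); vs X: N (payoff 15).
The only mutual best response is (U, M); neither player gains by switching there.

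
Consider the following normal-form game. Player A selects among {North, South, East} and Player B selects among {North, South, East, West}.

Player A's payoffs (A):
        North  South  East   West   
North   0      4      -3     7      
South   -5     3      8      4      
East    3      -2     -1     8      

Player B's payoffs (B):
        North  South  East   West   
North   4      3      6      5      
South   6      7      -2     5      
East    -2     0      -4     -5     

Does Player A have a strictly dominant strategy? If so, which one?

No strictly dominant strategy

A strategy is strictly dominant if it gives Player A a strictly higher payoff than every other strategy, against every choice by the opponent.
North is not dominant: against North, East gives 3 > 0.
South is not dominant: against North, North gives 0 > -5.
East is not dominant: against South, North gives 4 > -2.
No single strategy is best against every opponent action.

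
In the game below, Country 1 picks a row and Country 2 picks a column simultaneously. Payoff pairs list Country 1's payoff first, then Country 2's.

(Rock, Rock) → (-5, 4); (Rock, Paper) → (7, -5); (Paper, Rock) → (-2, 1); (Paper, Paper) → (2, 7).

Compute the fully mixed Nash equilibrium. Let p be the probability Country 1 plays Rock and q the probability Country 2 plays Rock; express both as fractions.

In a mixed NE each player is indifferent between their pure strategies, so the opponent's mix sets the indifference.
Country 2 indifferent between Rock and Paper: p·4 + (1−p)·1 = p·(-5) + (1−p)·7 ⟹ 1 + 3p = 7 + (-12)p ⟹ p = 2/5.
Country 1 indifferent between Rock and Paper: q·(-5) + (1−q)·7 = q·(-2) + (1−q)·2 ⟹ 7 + (-12)q = 2 + (-4)q ⟹ q = 5/8.

p = 2/5, q = 5/8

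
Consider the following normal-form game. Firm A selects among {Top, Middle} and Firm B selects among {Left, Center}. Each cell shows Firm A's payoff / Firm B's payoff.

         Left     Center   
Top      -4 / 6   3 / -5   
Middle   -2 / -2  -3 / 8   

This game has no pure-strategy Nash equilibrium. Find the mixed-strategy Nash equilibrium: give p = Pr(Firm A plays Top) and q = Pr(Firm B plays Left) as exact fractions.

p = 10/21, q = 3/4

Each player's mixing probability is pinned down by making the *other* player indifferent.
Firm B indifferent between Left and Center: p·6 + (1−p)·(-2) = p·(-5) + (1−p)·8 ⟹ (-2) + 8p = 8 + (-13)p ⟹ p = 10/21.
Firm A indifferent between Top and Middle: q·(-4) + (1−q)·3 = q·(-2) + (1−q)·(-3) ⟹ 3 + (-7)q = (-3) + 1q ⟹ q = 3/4.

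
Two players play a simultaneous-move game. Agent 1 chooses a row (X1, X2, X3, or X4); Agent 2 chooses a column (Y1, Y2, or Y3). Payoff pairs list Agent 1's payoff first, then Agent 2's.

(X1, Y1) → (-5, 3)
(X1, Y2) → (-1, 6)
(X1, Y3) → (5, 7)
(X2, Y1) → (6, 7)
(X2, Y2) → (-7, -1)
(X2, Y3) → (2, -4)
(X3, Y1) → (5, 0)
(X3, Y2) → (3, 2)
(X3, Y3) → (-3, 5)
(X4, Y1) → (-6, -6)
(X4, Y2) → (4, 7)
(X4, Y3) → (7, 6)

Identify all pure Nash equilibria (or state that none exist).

(X2, Y1) and (X4, Y2)

A profile is a Nash equilibrium when each player is best-responding to the other.
Agent 1's best responses — vs Y1: X2 (payoff 6); vs Y2: X4 (payoff 4); vs Y3: X4 (payoff 7).
Agent 2's best responses — vs X1: Y3 (payoff 7); vs X2: Y1 (payoff 7); vs X3: Y3 (payoff 5); vs X4: Y2 (payoff 7).
Mutual best responses occur at (X2, Y1) and (X4, Y2); at each, neither player gains by switching.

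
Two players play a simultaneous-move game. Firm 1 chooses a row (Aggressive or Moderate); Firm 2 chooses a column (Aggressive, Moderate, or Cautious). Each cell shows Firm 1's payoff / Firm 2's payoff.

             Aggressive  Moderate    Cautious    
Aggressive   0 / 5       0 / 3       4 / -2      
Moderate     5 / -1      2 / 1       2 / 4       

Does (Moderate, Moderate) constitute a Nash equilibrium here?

No

Holding Firm 2 at Moderate: Firm 1 gets 2 from Moderate, versus 0 from Aggressive. No profitable deviation for Firm 1.
Holding Firm 1 at Moderate: Firm 2 gets 1 from Moderate but could get 4 by switching to Cautious. Firm 2 has a profitable deviation.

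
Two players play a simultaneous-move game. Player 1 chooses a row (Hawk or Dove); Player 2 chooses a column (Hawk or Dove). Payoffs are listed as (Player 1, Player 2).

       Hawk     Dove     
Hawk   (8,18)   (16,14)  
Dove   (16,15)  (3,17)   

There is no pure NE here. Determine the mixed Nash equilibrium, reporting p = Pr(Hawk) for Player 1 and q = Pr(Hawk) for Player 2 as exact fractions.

p = 1/3, q = 13/21

In a mixed NE each player is indifferent between their pure strategies, so the opponent's mix sets the indifference.
Player 2 indifferent between Hawk and Dove: p·18 + (1−p)·15 = p·14 + (1−p)·17 ⟹ 15 + 3p = 17 + (-3)p ⟹ p = 1/3.
Player 1 indifferent between Hawk and Dove: q·8 + (1−q)·16 = q·16 + (1−q)·3 ⟹ 16 + (-8)q = 3 + 13q ⟹ q = 13/21.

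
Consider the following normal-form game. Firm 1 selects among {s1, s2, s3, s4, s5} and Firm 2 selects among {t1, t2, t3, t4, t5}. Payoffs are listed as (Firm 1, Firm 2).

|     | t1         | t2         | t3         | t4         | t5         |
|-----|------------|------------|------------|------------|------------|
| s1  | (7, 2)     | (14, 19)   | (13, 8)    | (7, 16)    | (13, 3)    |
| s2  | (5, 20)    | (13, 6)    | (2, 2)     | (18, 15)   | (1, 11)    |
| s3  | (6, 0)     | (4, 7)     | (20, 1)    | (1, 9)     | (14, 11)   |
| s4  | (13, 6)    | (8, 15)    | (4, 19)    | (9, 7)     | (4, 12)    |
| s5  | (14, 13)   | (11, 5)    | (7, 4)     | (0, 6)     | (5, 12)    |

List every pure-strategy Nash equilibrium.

Find each player's best response to every opponent strategy; NE are the intersections.
Firm 1's best responses — vs t1: s5 (payoff 14); vs t2: s1 (payoff 14); vs t3: s3 (payoff 20); vs t4: s2 (payoff 18); vs t5: s3 (payoff 14).
Firm 2's best responses — vs s1: t2 (payoff 19); vs s2: t1 (payoff 20); vs s3: t5 (payoff 11); vs s4: t3 (payoff 19); vs s5: t1 (payoff 13).
Mutual best responses occur at (s1, t2), (s3, t5), and (s5, t1); at each, neither player gains by switching.

(s1, t2), (s3, t5), and (s5, t1)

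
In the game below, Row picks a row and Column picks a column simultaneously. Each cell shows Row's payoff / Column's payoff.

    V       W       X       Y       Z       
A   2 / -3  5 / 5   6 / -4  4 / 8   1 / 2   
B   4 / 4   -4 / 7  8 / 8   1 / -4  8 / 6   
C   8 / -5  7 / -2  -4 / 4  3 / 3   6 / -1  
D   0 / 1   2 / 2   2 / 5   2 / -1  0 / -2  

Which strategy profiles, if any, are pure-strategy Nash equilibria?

Find each player's best response to every opponent strategy; NE are the intersections.
Row's best responses — vs V: C (payoff 8); vs W: C (payoff 7); vs X: B (payoff 8); vs Y: A (payoff 4); vs Z: B (payoff 8).
Column's best responses — vs A: Y (payoff 8); vs B: X (payoff 8); vs C: X (payoff 4); vs D: X (payoff 5).
Mutual best responses occur at (A, Y) and (B, X); at each, neither player gains by switching.

(A, Y) and (B, X)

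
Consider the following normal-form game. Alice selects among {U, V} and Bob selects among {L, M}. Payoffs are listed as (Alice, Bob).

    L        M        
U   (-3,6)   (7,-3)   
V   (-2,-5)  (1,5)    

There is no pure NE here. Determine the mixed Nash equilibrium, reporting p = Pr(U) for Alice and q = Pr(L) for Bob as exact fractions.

p = 10/19, q = 6/7

Each player's mixing probability is pinned down by making the *other* player indifferent.
Bob indifferent between L and M: p·6 + (1−p)·(-5) = p·(-3) + (1−p)·5 ⟹ (-5) + 11p = 5 + (-8)p ⟹ p = 10/19.
Alice indifferent between U and V: q·(-3) + (1−q)·7 = q·(-2) + (1−q)·1 ⟹ 7 + (-10)q = 1 + (-3)q ⟹ q = 6/7.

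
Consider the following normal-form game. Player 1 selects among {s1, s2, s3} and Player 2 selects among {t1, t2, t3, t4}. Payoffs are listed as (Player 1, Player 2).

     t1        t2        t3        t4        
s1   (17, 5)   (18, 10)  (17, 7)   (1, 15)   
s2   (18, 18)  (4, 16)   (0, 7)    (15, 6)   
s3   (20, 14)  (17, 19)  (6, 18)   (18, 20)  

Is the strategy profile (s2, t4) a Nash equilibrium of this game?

Holding Player 2 at t4: Player 1 gets 15 from s2 but could get 18 by switching to s3. Player 1 has a profitable deviation.

No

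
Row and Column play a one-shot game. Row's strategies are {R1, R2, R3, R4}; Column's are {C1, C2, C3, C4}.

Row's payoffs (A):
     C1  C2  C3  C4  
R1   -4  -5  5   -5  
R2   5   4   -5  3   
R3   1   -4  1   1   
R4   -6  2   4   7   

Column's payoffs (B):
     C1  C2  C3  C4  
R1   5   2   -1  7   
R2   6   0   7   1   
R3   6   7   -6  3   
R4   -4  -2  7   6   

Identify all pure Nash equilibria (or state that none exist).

Check mutual best responses: a cell is a NE iff neither player can gain by unilaterally deviating.
Row's best responses — vs C1: R2 (payoff 5); vs C2: R2 (payoff 4); vs C3: R1 (payoff 5); vs C4: R4 (payoff 7).
Column's best responses — vs R1: C4 (payoff 7); vs R2: C3 (payoff 7); vs R3: C2 (payoff 7); vs R4: C3 (payoff 7).
No cell has both players best-responding. For instance, Row's best reply to C2 is R2, but against R2 Column prefers C3 over C2.

No pure-strategy Nash equilibrium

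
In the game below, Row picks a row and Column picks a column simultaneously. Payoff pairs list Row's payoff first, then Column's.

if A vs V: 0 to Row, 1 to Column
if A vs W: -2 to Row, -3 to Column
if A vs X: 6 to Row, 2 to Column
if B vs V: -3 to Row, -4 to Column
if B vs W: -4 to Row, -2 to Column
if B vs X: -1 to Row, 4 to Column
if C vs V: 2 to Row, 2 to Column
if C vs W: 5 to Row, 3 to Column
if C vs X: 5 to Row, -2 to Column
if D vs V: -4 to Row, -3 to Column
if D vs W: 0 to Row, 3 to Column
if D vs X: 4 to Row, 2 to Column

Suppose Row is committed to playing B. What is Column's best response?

X

With Row fixed at B, Column's payoffs are: V → -4, W → -2, X → 4.
The maximum is 4, achieved by X.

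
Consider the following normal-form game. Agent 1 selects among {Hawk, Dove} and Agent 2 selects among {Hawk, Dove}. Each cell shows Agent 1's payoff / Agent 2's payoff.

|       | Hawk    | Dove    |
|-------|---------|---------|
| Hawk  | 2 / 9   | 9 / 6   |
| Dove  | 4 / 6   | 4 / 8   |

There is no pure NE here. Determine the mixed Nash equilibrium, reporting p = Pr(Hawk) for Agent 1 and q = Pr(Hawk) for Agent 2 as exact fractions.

Each player's mixing probability is pinned down by making the *other* player indifferent.
Agent 2 indifferent between Hawk and Dove: p·9 + (1−p)·6 = p·6 + (1−p)·8 ⟹ 6 + 3p = 8 + (-2)p ⟹ p = 2/5.
Agent 1 indifferent between Hawk and Dove: q·2 + (1−q)·9 = q·4 + (1−q)·4 ⟹ 9 + (-7)q = 4 + 0q ⟹ q = 5/7.

p = 2/5, q = 5/7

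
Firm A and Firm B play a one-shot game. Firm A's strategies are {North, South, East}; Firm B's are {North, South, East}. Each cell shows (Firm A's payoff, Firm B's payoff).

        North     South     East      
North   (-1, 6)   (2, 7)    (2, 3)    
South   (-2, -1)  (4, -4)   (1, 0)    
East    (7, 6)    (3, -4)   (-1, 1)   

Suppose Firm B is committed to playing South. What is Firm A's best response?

South

With Firm B fixed at South, Firm A's payoffs are: North → 2, South → 4, East → 3.
The maximum is 4, achieved by South.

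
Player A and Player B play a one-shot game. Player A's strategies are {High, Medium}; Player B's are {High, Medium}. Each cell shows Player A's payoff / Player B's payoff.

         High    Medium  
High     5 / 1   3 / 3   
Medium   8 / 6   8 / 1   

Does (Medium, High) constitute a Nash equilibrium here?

Yes

Holding Player B at High: Player A gets 8 from Medium, versus 5 from High. No profitable deviation for Player A.
Holding Player A at Medium: Player B gets 6 from High, versus 1 from Medium. No profitable deviation for Player B either.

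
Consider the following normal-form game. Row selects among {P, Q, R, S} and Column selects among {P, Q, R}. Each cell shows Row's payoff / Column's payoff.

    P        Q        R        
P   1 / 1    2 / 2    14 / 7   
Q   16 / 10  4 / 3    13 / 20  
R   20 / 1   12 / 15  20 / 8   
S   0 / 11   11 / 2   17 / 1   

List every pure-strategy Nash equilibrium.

Check mutual best responses: a cell is a NE iff neither player can gain by unilaterally deviating.
Row's best responses — vs P: R (payoff 20); vs Q: R (payoff 12); vs R: R (payoff 20).
Column's best responses — vs P: R (payoff 7); vs Q: R (payoff 20); vs R: Q (payoff 15); vs S: P (payoff 11).
The only mutual best response is (R, Q); neither player gains by switching there.

(R, Q)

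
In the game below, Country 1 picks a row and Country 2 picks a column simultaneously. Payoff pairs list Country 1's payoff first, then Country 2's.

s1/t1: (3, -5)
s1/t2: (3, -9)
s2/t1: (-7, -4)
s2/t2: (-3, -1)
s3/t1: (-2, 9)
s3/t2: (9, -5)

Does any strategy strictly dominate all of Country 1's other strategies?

A strategy is strictly dominant if it gives Country 1 a strictly higher payoff than every other strategy, against every choice by the opponent.
s1 is not dominant: against t2, s3 gives 9 > 3.
s2 is not dominant: against t1, s1 gives 3 > -7.
s3 is not dominant: against t1, s1 gives 3 > -2.
No single strategy is best against every opponent action.

None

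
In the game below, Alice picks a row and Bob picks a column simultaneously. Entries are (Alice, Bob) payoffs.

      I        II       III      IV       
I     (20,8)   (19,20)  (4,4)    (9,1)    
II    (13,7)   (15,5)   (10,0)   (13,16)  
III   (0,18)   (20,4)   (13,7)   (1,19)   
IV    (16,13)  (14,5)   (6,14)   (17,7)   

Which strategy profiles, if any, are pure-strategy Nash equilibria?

Check mutual best responses: a cell is a NE iff neither player can gain by unilaterally deviating.
Alice's best responses — vs I: I (payoff 20); vs II: III (payoff 20); vs III: III (payoff 13); vs IV: IV (payoff 17).
Bob's best responses — vs I: II (payoff 20); vs II: IV (payoff 16); vs III: IV (payoff 19); vs IV: III (payoff 14).
No cell has both players best-responding. For instance, Alice's best reply to I is I, but against I Bob prefers II over I.

None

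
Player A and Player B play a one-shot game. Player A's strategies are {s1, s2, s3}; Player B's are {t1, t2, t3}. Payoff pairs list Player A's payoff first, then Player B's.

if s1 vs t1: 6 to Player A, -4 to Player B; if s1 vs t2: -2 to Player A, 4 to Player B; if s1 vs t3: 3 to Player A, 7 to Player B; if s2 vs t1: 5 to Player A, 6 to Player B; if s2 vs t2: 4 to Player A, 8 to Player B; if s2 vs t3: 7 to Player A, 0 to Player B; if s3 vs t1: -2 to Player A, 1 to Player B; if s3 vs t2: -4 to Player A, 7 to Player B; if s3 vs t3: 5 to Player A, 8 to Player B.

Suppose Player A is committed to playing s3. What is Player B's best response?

t3

With Player A fixed at s3, Player B's payoffs are: t1 → 1, t2 → 7, t3 → 8.
The maximum is 8, achieved by t3.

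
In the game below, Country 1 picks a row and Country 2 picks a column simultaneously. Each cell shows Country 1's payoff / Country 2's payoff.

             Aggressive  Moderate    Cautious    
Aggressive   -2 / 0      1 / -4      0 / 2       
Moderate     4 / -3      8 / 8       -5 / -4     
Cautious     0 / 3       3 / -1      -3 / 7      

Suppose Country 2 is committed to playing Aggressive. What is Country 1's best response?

Moderate

With Country 2 fixed at Aggressive, Country 1's payoffs are: Aggressive → -2, Moderate → 4, Cautious → 0.
The maximum is 4, achieved by Moderate.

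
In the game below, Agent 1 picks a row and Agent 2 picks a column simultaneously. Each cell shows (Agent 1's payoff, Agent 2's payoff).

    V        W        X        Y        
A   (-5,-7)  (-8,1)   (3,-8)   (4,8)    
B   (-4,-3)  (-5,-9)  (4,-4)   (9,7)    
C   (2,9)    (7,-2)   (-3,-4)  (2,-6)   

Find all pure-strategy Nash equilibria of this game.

Check mutual best responses: a cell is a NE iff neither player can gain by unilaterally deviating.
Agent 1's best responses — vs V: C (payoff 2); vs W: C (payoff 7); vs X: B (payoff 4); vs Y: B (payoff 9).
Agent 2's best responses — vs A: Y (payoff 8); vs B: Y (payoff 7); vs C: V (payoff 9).
Mutual best responses occur at (B, Y) and (C, V); at each, neither player gains by switching.

(B, Y) and (C, V)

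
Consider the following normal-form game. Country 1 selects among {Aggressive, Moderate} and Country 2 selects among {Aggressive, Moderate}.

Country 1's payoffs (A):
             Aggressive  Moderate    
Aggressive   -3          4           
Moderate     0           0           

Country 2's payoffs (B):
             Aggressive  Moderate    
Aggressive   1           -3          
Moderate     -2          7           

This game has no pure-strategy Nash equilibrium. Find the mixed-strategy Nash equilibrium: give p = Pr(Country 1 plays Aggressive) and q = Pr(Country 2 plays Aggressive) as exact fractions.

p = 9/13, q = 4/7

In a mixed NE each player is indifferent between their pure strategies, so the opponent's mix sets the indifference.
Country 2 indifferent between Aggressive and Moderate: p·1 + (1−p)·(-2) = p·(-3) + (1−p)·7 ⟹ (-2) + 3p = 7 + (-10)p ⟹ p = 9/13.
Country 1 indifferent between Aggressive and Moderate: q·(-3) + (1−q)·4 = q·0 + (1−q)·0 ⟹ 4 + (-7)q = 0 + 0q ⟹ q = 4/7.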